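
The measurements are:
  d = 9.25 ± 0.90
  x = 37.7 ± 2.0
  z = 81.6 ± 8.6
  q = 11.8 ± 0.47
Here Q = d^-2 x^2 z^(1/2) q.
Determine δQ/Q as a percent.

23.1%

Since Q is a product/quotient, work with relative uncertainties:
  (-2·δd/d)² = (-2×0.0973)² = 0.0379;  (2·δx/x)² = (2×0.0531)² = 0.0113;  (½·δz/z)² = (0.5×0.105)² = 0.00278;  (1·δq/q)² = (1×0.0398)² = 0.00159
δQ/Q = √(0.0535) = 0.231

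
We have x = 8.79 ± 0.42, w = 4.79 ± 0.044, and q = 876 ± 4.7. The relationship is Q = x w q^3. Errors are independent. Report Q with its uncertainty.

(2.83 ± 0.145) × 10^10

Q is a product of powers, so relative uncertainties combine in quadrature:
  (1·δx/x)² = (1×0.0478)² = 0.00228;  (1·δw/w)² = (1×0.00919)² = 8.44e-05;  (3·δq/q)² = (3×0.00537)² = 0.000259
δQ/Q = √(0.00263) = 0.0512
Q = 2.83e+10, so δQ = 0.0512 × 2.83e+10 = 1.45e+09.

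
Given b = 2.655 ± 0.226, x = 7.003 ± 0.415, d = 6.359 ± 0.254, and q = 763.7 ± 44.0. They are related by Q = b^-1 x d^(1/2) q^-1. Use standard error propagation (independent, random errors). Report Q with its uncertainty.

0.008709 ± 0.00105

Each factor contributes (exponent × relative error)² to (δQ/Q)²:
  (-1·δb/b)² = (-1×0.0851)² = 0.00725;  (1·δx/x)² = (1×0.0593)² = 0.00351;  (½·δd/d)² = (0.5×0.0399)² = 0.000399;  (-1·δq/q)² = (-1×0.0576)² = 0.00332
δQ/Q = √(0.0145) = 0.120
Q = 0.008709, so δQ = 0.120 × 0.008709 = 0.00105.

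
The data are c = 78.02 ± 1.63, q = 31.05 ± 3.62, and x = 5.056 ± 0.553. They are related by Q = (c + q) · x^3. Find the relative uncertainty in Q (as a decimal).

0.330

Let u = c + q = 109.1. δu = √(δc² + δq²) = √(2.66 + 13.1) = 3.97, so δu/u = 0.0364.
Q is then a monomial in u, x:
δQ/Q = √((δu/u)² + (3·δx/x)²) = √(0.00132 + 0.108) = 0.330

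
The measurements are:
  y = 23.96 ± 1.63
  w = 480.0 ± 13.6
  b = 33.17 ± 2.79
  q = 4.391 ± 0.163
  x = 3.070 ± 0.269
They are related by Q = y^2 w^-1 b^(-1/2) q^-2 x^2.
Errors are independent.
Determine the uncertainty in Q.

Since Q is a product/quotient, work with relative uncertainties:
  (2·δy/y)² = (2×0.0680)² = 0.0185;  (-1·δw/w)² = (-1×0.0283)² = 0.000803;  (−½·δb/b)² = (-0.5×0.0841)² = 0.00177;  (-2·δq/q)² = (-2×0.0371)² = 0.00551;  (2·δx/x)² = (2×0.0876)² = 0.0307
δQ/Q = √(0.0573) = 0.239
Q = 0.1015, so δQ = 0.239 × 0.1015 = 0.0243.

0.0243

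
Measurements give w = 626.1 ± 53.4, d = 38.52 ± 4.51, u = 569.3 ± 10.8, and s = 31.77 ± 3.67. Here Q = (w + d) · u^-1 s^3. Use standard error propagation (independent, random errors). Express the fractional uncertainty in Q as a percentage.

Let h = w + d = 664.6. δh = √(δw² + δd²) = √(2850 + 20.3) = 53.6, so δh/h = 0.0806.
Q is then a monomial in h, u, s:
δQ/Q = √((δh/h)² + (-1·δu/u)² + (3·δs/s)²) = √(0.00650 + 0.000360 + 0.120) = 0.356

35.6%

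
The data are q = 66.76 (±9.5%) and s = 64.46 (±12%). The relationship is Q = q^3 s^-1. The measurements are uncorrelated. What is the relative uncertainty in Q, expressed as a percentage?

30.9%

Products/powers → add relative errors in quadrature, weighted by exponent:
  (3·δq/q)² = (3×0.0950)² = 0.0812;  (-1·δs/s)² = (-1×0.120)² = 0.0144
δQ/Q = √(0.0956) = 0.309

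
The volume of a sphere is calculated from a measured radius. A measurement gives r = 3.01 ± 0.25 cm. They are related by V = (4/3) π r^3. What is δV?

Since V is a product/quotient, work with relative uncertainties:
  (3·δr/r)² = (3×0.0831)² = 0.0621
δV/V = √(0.0621) = 0.249
V = 114 cm^3, so δV = 0.249 × 114 = 28.5 cm^3.

28.5 cm^3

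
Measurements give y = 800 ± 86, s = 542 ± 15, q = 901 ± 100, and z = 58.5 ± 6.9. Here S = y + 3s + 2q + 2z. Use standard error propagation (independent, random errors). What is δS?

S is a linear combination, so absolute uncertainties add in quadrature:
  (δy)² = 7400;  (3·δs)² = 2020;  (2·δq)² = 40000;  (2·δz)² = 190
δS = √(49600) = 223

223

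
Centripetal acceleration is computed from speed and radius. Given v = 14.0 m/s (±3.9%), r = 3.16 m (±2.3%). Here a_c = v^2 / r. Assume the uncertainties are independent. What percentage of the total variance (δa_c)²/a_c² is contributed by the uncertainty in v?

92.0%

(δa_c/a_c)² = (2·δv/v)² + (-1·δr/r)²
  v term: (2×0.0390)² = 0.00608
  r term: (-1×0.0230)² = 0.000529
Total = 0.00661. Share from v = 0.00608/0.00661 = 0.920.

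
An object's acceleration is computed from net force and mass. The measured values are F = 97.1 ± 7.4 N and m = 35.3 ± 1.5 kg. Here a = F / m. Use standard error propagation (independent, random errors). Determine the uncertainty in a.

0.240 m/s^2

Products/powers → add relative errors in quadrature, weighted by exponent:
  (1·δF/F)² = (1×0.0762)² = 0.00581;  (-1·δm/m)² = (-1×0.0425)² = 0.00181
δa/a = √(0.00761) = 0.0873
a = 2.75 m/s^2, so δa = 0.0873 × 2.75 = 0.240 m/s^2.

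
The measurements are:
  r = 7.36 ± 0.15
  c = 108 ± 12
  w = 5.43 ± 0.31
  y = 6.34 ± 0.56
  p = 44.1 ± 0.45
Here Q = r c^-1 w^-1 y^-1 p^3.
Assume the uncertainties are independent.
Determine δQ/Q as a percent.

15.7%

Relative error in a monomial: (δQ/Q)² = Σ (nᵢ · δxᵢ/xᵢ)².
  (1·δr/r)² = (1×0.0204)² = 0.000415;  (-1·δc/c)² = (-1×0.111)² = 0.0123;  (-1·δw/w)² = (-1×0.0571)² = 0.00326;  (-1·δy/y)² = (-1×0.0883)² = 0.00780;  (3·δp/p)² = (3×0.0102)² = 0.000937
δQ/Q = √(0.0248) = 0.157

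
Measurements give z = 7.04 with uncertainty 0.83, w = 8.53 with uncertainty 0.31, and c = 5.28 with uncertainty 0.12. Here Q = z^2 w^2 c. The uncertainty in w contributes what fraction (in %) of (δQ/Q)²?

8.60%

(δQ/Q)² = (2·δz/z)² + (2·δw/w)² + (1·δc/c)²
  z term: (2×0.118)² = 0.0556
  w term: (2×0.0363)² = 0.00528
  c term: (1×0.0227)² = 0.000517
Total = 0.0614. Share from w = 0.00528/0.0614 = 0.0860.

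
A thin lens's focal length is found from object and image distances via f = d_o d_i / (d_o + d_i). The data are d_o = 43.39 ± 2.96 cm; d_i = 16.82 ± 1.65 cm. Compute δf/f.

0.0732

∂f/∂d_o = (d_i/(d_o+d_i))² = 0.0780;  ∂f/∂d_i = (d_o/(d_o+d_i))² = 0.519
δf = √((∂f/∂d_o · δd_o)² + (∂f/∂d_i · δd_i)²) = √(0.0534 + 0.734) = 0.887 cm
f = 12.12 cm, so δf/f = 0.887/12.12 = 0.0732.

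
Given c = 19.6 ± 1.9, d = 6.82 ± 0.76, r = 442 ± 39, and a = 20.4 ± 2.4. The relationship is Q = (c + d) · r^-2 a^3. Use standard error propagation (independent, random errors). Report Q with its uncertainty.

Let u = c + d = 26.4. δu = √(δc² + δd²) = √(3.61 + 0.578) = 2.05, so δu/u = 0.0775.
Q is then a monomial in u, r, a:
δQ/Q = √((δu/u)² + (-2·δr/r)² + (3·δa/a)²) = √(0.00600 + 0.0311 + 0.125) = 0.402
Q = 1.15, so δQ = 0.402 × 1.15 = 0.462.

1.15 ± 0.462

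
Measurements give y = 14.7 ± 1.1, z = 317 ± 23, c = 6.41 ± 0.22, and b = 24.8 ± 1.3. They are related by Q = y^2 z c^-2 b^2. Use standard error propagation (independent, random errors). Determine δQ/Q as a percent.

20.8%

Since Q is a product/quotient, work with relative uncertainties:
  (2·δy/y)² = (2×0.0748)² = 0.0224;  (1·δz/z)² = (1×0.0726)² = 0.00526;  (-2·δc/c)² = (-2×0.0343)² = 0.00471;  (2·δb/b)² = (2×0.0524)² = 0.0110
δQ/Q = √(0.0434) = 0.208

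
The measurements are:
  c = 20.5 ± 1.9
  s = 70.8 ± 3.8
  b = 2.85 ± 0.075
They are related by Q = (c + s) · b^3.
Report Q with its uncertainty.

Let u = c + s = 91.3. δu = √(δc² + δs²) = √(3.61 + 14.4) = 4.25, so δu/u = 0.0465.
Q is then a monomial in u, b:
δQ/Q = √((δu/u)² + (3·δb/b)²) = √(0.00217 + 0.00623) = 0.0916
Q = 2110, so δQ = 0.0916 × 2110 = 194.

2110 ± 194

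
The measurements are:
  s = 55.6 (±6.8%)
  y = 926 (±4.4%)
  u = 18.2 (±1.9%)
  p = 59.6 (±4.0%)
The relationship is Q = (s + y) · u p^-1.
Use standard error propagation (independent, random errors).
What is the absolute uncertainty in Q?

Let w = s + y = 982. δw = √(δs² + δy²) = √(14.3 + 1660) = 40.9, so δw/w = 0.0417.
Q is then a monomial in w, u, p:
δQ/Q = √((δw/w)² + (1·δu/u)² + (-1·δp/p)²) = √(0.00174 + 0.000361 + 0.00160) = 0.0608
Q = 300, so δQ = 0.0608 × 300 = 18.2.

18.2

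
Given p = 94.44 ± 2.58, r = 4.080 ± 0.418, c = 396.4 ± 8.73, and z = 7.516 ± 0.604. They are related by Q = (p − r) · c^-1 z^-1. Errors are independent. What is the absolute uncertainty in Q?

Let u = p − r = 90.36. δu = √(δp² + δr²) = √(6.66 + 0.175) = 2.61, so δu/u = 0.0289.
Q is then a monomial in u, c, z:
δQ/Q = √((δu/u)² + (-1·δc/c)² + (-1·δz/z)²) = √(0.000837 + 0.000485 + 0.00646) = 0.0882
Q = 0.03033, so δQ = 0.0882 × 0.03033 = 0.00268.

0.00268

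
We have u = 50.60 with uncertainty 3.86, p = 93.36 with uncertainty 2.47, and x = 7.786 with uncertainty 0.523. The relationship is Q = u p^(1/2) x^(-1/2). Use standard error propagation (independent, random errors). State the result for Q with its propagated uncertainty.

175.2 ± 14.8

Relative error in a monomial: (δQ/Q)² = Σ (nᵢ · δxᵢ/xᵢ)².
  (1·δu/u)² = (1×0.0763)² = 0.00582;  (½·δp/p)² = (0.5×0.0265)² = 0.000175;  (−½·δx/x)² = (-0.5×0.0672)² = 0.00113
δQ/Q = √(0.00712) = 0.0844
Q = 175.2, so δQ = 0.0844 × 175.2 = 14.8.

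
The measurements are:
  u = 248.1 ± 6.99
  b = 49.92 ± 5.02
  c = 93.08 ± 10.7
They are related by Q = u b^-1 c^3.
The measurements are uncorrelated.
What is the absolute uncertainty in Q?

1.44e+06

Since Q is a product/quotient, work with relative uncertainties:
  (1·δu/u)² = (1×0.0282)² = 0.000794;  (-1·δb/b)² = (-1×0.101)² = 0.0101;  (3·δc/c)² = (3×0.115)² = 0.119
δQ/Q = √(0.130) = 0.360
Q = 4.008e+06, so δQ = 0.360 × 4.008e+06 = 1.44e+06.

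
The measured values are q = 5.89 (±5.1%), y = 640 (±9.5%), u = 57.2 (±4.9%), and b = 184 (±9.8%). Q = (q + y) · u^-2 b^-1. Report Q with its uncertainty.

Let w = q + y = 646. δw = √(δq² + δy²) = √(0.0902 + 3700) = 60.8, so δw/w = 0.0941.
Q is then a monomial in w, u, b:
δQ/Q = √((δw/w)² + (-2·δu/u)² + (-1·δb/b)²) = √(0.00886 + 0.00960 + 0.00960) = 0.168
Q = 0.00107, so δQ = 0.168 × 0.00107 = 0.000180.

0.00107 ± 0.000180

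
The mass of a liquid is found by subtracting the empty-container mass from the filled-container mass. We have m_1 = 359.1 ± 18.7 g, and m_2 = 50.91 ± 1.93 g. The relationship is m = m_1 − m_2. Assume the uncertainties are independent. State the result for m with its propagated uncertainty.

Each term contributes (cᵢ δxᵢ)² to (δm)²:
  (δm_1)² = 350;  (δm_2)² = 3.72
δm = √(353) = 18.8 g
m = 308.2 g.

308.2 ± 18.8 g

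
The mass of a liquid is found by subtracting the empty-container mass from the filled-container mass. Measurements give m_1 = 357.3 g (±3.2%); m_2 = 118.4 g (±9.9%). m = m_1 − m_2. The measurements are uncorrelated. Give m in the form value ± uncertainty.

Absolute uncertainties add in quadrature for a linear combination:
  (δm_1)² = 131;  (δm_2)² = 137
δm = √(268) = 16.4 g
m = 238.9 g.

238.9 ± 16.4 g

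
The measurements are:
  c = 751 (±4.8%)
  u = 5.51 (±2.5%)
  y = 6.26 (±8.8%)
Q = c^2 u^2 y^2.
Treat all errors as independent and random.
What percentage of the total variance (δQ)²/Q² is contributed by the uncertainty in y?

72.6%

(δQ/Q)² = (2·δc/c)² + (2·δu/u)² + (2·δy/y)²
  c term: (2×0.0480)² = 0.00922
  u term: (2×0.0250)² = 0.00250
  y term: (2×0.0880)² = 0.0310
Total = 0.0427. Share from y = 0.0310/0.0427 = 0.726.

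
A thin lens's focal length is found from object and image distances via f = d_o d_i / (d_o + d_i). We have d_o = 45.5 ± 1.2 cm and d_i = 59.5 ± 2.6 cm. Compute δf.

0.622 cm

∂f/∂d_o = (d_i/(d_o+d_i))² = 0.321;  ∂f/∂d_i = (d_o/(d_o+d_i))² = 0.188
δf = √((∂f/∂d_o · δd_o)² + (∂f/∂d_i · δd_i)²) = √(0.148 + 0.238) = 0.622 cm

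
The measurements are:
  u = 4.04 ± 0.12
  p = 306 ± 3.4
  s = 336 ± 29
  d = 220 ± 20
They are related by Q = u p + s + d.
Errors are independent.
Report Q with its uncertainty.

1790 ± 52.7

Let w = u·p = 1240. δw/w = √((1·δu/u)² + (1·δp/p)²) = √(0.000882 + 0.000123) = 0.0317, so δw = 39.2.
Q = w + s + d: δQ = √(δw² + δs² + δd²) = √(1540 + 841 + 400) = 52.7
Q = 1790.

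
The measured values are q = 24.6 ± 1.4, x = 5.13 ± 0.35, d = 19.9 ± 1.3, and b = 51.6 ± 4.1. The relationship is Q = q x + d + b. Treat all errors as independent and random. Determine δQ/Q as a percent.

6.07%

Let p = q·x = 126. δp/p = √((1·δq/q)² + (1·δx/x)²) = √(0.00324 + 0.00465) = 0.0888, so δp = 11.2.
Q = p + d + b: δQ = √(δp² + δd² + δb²) = √(126 + 1.69 + 16.8) = 12.0
Q = 198, so δQ/Q = 12.0/198 = 0.0607.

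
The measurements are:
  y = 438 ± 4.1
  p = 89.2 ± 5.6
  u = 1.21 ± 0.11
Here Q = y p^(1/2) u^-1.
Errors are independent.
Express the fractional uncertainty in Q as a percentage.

Since Q is a product/quotient, work with relative uncertainties:
  (1·δy/y)² = (1×0.00936)² = 8.76e-05;  (½·δp/p)² = (0.5×0.0628)² = 0.000985;  (-1·δu/u)² = (-1×0.0909)² = 0.00826
δQ/Q = √(0.00934) = 0.0966

9.66%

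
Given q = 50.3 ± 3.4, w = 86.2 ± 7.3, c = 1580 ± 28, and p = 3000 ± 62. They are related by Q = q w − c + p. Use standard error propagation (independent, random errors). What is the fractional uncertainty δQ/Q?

Let h = q·w = 4340. δh/h = √((1·δq/q)² + (1·δw/w)²) = √(0.00457 + 0.00717) = 0.108, so δh = 470.
Q = h − c + p: δQ = √(δh² + δc² + δp²) = √(2.21e+05 + 784 + 3840) = 475
Q = 5760, so δQ/Q = 475/5760 = 0.0825.

0.0825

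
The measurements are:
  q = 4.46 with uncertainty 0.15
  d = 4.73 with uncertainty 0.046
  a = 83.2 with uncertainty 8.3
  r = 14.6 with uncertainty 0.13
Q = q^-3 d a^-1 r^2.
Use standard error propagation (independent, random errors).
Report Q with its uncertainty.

For a monomial Q ∝ q^-3, d, a^-1, r^2, fractional errors add in quadrature:
  (-3·δq/q)² = (-3×0.0336)² = 0.0102;  (1·δd/d)² = (1×0.00973)² = 9.46e-05;  (-1·δa/a)² = (-1×0.0998)² = 0.00995;  (2·δr/r)² = (2×0.00890)² = 0.000317
δQ/Q = √(0.0205) = 0.143
Q = 0.137, so δQ = 0.143 × 0.137 = 0.0196.

0.137 ± 0.0196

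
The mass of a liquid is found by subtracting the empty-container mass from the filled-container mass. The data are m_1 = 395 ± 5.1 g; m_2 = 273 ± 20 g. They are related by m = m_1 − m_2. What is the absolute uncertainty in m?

20.6 g

Sums and differences: (δm)² = Σ (cᵢ δxᵢ)².
  (δm_1)² = 26.0;  (δm_2)² = 400
δm = √(426) = 20.6 g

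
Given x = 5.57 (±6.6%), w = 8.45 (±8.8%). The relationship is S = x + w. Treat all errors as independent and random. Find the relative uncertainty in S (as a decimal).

0.0592

Absolute uncertainties add in quadrature for a linear combination:
  (δx)² = 0.135;  (δw)² = 0.553
δS = √(0.688) = 0.830
S = 14.0, so δS/S = 0.830/14.0 = 0.0592.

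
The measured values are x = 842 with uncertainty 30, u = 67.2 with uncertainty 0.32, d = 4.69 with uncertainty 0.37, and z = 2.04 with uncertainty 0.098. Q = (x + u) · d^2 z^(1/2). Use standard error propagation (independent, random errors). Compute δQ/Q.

Let w = x + u = 909. δw = √(δx² + δu²) = √(900 + 0.102) = 30.0, so δw/w = 0.0330.
Q is then a monomial in w, d, z:
δQ/Q = √((δw/w)² + (2·δd/d)² + (½·δz/z)²) = √(0.00109 + 0.0249 + 0.000577) = 0.163

0.163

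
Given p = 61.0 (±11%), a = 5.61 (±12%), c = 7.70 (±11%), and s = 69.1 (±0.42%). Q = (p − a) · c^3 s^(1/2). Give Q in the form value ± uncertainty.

Let u = p − a = 55.4. δu = √(δp² + δa²) = √(45.0 + 0.453) = 6.74, so δu/u = 0.122.
Q is then a monomial in u, c, s:
δQ/Q = √((δu/u)² + (3·δc/c)² + (½·δs/s)²) = √(0.0148 + 0.109 + 4.41e-06) = 0.352
Q = 2.1e+05, so δQ = 0.352 × 2.1e+05 = 73900.

(2.10 ± 0.739) × 10^5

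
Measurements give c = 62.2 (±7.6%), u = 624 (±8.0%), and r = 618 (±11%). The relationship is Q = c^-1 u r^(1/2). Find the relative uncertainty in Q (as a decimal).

0.123

Each factor contributes (exponent × relative error)² to (δQ/Q)²:
  (-1·δc/c)² = (-1×0.0760)² = 0.00578;  (1·δu/u)² = (1×0.0800)² = 0.00640;  (½·δr/r)² = (0.5×0.110)² = 0.00302
δQ/Q = √(0.0152) = 0.123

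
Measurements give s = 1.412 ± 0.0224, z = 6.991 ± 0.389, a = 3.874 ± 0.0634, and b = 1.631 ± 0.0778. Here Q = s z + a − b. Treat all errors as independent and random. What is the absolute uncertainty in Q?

Let p = s·z = 9.871. δp/p = √((1·δs/s)² + (1·δz/z)²) = √(0.000252 + 0.00310) = 0.0579, so δp = 0.571.
Q = p + a − b: δQ = √(δp² + δa² + δb²) = √(0.326 + 0.00402 + 0.00605) = 0.580

0.580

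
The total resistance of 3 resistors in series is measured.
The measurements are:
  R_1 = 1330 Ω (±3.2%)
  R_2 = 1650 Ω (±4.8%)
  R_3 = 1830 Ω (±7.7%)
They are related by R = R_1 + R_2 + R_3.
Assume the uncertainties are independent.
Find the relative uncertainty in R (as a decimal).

0.0348

Absolute uncertainties add in quadrature for a linear combination:
  (δR_1)² = 1810;  (δR_2)² = 6270;  (δR_3)² = 19900
δR = √(27900) = 167 Ω
R = 4810 Ω, so δR/R = 167/4810 = 0.0348.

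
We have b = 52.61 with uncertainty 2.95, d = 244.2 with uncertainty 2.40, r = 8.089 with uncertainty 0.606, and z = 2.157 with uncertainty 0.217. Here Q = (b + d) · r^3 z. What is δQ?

Let u = b + d = 296.8. δu = √(δb² + δd²) = √(8.70 + 5.76) = 3.80, so δu/u = 0.0128.
Q is then a monomial in u, r, z:
δQ/Q = √((δu/u)² + (3·δr/r)² + (1·δz/z)²) = √(0.000164 + 0.0505 + 0.0101) = 0.247
Q = 338900, so δQ = 0.247 × 338900 = 83600.

83600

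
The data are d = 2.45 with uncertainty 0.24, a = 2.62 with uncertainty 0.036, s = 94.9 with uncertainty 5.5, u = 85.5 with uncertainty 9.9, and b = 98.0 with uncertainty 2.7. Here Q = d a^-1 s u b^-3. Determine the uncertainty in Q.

Since Q is a product/quotient, work with relative uncertainties:
  (1·δd/d)² = (1×0.0980)² = 0.00960;  (-1·δa/a)² = (-1×0.0137)² = 0.000189;  (1·δs/s)² = (1×0.0580)² = 0.00336;  (1·δu/u)² = (1×0.116)² = 0.0134;  (-3·δb/b)² = (-3×0.0276)² = 0.00683
δQ/Q = √(0.0334) = 0.183
Q = 0.00806, so δQ = 0.183 × 0.00806 = 0.00147.

0.00147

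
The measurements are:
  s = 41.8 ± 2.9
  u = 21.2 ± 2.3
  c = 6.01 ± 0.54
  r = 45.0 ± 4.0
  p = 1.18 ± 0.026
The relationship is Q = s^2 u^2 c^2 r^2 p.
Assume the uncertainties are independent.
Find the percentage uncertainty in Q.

36.2%

Each factor contributes (exponent × relative error)² to (δQ/Q)²:
  (2·δs/s)² = (2×0.0694)² = 0.0193;  (2·δu/u)² = (2×0.108)² = 0.0471;  (2·δc/c)² = (2×0.0899)² = 0.0323;  (2·δr/r)² = (2×0.0889)² = 0.0316;  (1·δp/p)² = (1×0.0220)² = 0.000485
δQ/Q = √(0.131) = 0.362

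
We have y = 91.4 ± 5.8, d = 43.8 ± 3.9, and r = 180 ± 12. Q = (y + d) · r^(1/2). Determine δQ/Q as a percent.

Let u = y + d = 135. δu = √(δy² + δd²) = √(33.6 + 15.2) = 6.99, so δu/u = 0.0517.
Q is then a monomial in u, r:
δQ/Q = √((δu/u)² + (½·δr/r)²) = √(0.00267 + 0.00111) = 0.0615

6.15%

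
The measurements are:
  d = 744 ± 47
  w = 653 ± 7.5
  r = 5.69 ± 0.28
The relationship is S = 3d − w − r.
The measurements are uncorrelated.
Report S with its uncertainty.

Absolute uncertainties add in quadrature for a linear combination:
  (3·δd)² = 19900;  (δw)² = 56.2;  (δr)² = 0.0784
δS = √(19900) = 141
S = 1570.

1570 ± 141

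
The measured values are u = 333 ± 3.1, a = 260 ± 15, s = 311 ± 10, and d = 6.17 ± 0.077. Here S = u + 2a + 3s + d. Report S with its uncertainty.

1790 ± 42.5

Each term contributes (cᵢ δxᵢ)² to (δS)²:
  (δu)² = 9.61;  (2·δa)² = 900;  (3·δs)² = 900;  (δd)² = 0.00593
δS = √(1810) = 42.5
S = 1790.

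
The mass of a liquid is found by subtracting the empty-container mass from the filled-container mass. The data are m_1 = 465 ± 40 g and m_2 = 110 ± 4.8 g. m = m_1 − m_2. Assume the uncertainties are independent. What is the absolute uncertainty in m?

40.3 g

m is a linear combination, so absolute uncertainties add in quadrature:
  (δm_1)² = 1600;  (δm_2)² = 23.0
δm = √(1620) = 40.3 g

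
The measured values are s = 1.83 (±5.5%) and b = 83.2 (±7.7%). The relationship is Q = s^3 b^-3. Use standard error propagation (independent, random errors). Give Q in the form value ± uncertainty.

(1.06 ± 0.302) × 10^-5

Since Q is a product/quotient, work with relative uncertainties:
  (3·δs/s)² = (3×0.0550)² = 0.0272;  (-3·δb/b)² = (-3×0.0770)² = 0.0534
δQ/Q = √(0.0806) = 0.284
Q = 1.06e-05, so δQ = 0.284 × 1.06e-05 = 3.02e-06.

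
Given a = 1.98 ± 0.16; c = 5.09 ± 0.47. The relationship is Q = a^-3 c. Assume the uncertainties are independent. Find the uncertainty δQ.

Q is a product of powers, so relative uncertainties combine in quadrature:
  (-3·δa/a)² = (-3×0.0808)² = 0.0588;  (1·δc/c)² = (1×0.0923)² = 0.00853
δQ/Q = √(0.0673) = 0.259
Q = 0.656, so δQ = 0.259 × 0.656 = 0.170.

0.170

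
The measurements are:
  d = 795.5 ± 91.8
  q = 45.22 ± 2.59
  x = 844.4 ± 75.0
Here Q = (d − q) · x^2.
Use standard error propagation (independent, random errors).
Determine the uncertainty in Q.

Let u = d − q = 750.3. δu = √(δd² + δq²) = √(8430 + 6.71) = 91.8, so δu/u = 0.122.
Q is then a monomial in u, x:
δQ/Q = √((δu/u)² + (2·δx/x)²) = √(0.0150 + 0.0316) = 0.216
Q = 5.35e+08, so δQ = 0.216 × 5.35e+08 = 1.15e+08.

1.15e+08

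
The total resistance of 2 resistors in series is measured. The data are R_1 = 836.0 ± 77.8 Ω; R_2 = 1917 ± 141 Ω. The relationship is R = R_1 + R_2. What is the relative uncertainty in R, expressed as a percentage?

R is a linear combination, so absolute uncertainties add in quadrature:
  (δR_1)² = 6050;  (δR_2)² = 19900
δR = √(25900) = 161 Ω
R = 2753 Ω, so δR/R = 161/2753 = 0.0585.

5.85%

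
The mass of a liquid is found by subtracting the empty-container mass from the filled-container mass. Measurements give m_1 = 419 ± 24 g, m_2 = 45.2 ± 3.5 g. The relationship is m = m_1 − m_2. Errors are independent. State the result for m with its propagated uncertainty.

Absolute uncertainties add in quadrature for a linear combination:
  (δm_1)² = 576;  (δm_2)² = 12.2
δm = √(588) = 24.3 g
m = 374 g.

374 ± 24.3 g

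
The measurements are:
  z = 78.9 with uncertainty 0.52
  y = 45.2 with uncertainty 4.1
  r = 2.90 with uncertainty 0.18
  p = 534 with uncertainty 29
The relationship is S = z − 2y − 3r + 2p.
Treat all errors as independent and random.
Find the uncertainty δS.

58.6

Each term contributes (cᵢ δxᵢ)² to (δS)²:
  (δz)² = 0.270;  (2·δy)² = 67.2;  (3·δr)² = 0.292;  (2·δp)² = 3360
δS = √(3430) = 58.6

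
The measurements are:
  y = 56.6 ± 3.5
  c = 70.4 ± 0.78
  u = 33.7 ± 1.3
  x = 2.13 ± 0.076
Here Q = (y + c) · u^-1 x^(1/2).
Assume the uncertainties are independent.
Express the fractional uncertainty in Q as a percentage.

5.10%

Let w = y + c = 127. δw = √(δy² + δc²) = √(12.2 + 0.608) = 3.59, so δw/w = 0.0282.
Q is then a monomial in w, u, x:
δQ/Q = √((δw/w)² + (-1·δu/u)² + (½·δx/x)²) = √(0.000797 + 0.00149 + 0.000318) = 0.0510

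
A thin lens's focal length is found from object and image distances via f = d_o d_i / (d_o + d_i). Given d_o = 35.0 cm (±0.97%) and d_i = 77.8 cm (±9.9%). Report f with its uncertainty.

24.1 ± 0.759 cm

∂f/∂d_o = (d_i/(d_o+d_i))² = 0.476;  ∂f/∂d_i = (d_o/(d_o+d_i))² = 0.0963
δf = √((∂f/∂d_o · δd_o)² + (∂f/∂d_i · δd_i)²) = √(0.0261 + 0.550) = 0.759 cm
f = 24.1 cm.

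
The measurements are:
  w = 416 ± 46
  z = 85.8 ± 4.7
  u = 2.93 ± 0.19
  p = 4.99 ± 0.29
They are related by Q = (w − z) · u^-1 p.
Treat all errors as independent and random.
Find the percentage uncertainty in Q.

16.5%

Let h = w − z = 330. δh = √(δw² + δz²) = √(2120 + 22.1) = 46.2, so δh/h = 0.140.
Q is then a monomial in h, u, p:
δQ/Q = √((δh/h)² + (-1·δu/u)² + (1·δp/p)²) = √(0.0196 + 0.00421 + 0.00338) = 0.165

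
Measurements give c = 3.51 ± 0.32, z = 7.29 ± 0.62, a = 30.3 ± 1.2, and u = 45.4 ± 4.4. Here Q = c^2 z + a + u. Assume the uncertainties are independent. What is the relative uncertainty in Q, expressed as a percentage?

Let p = c^2·z = 89.8. δp/p = √((2·δc/c)² + (1·δz/z)²) = √(0.0332 + 0.00723) = 0.201, so δp = 18.1.
Q = p + a + u: δQ = √(δp² + δa² + δu²) = √(327 + 1.44 + 19.4) = 18.6
Q = 166, so δQ/Q = 18.6/166 = 0.113.

11.3%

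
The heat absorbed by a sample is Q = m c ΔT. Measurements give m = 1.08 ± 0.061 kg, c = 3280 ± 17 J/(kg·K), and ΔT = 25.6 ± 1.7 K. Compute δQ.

7920 J

Relative error in a monomial: (δQ/Q)² = Σ (nᵢ · δxᵢ/xᵢ)².
  (1·δm/m)² = (1×0.0565)² = 0.00319;  (1·δc/c)² = (1×0.00518)² = 2.69e-05;  (1·δΔT/ΔT)² = (1×0.0664)² = 0.00441
δQ/Q = √(0.00763) = 0.0873
Q = 90700 J, so δQ = 0.0873 × 90700 = 7920 J.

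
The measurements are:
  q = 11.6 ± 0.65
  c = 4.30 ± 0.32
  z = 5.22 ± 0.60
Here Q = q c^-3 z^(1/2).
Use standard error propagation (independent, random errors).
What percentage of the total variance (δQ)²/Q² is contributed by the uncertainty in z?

5.87%

(δQ/Q)² = (1·δq/q)² + (-3·δc/c)² + (½·δz/z)²
  q term: (1×0.0560)² = 0.00314
  c term: (-3×0.0744)² = 0.0498
  z term: (0.5×0.115)² = 0.00330
Total = 0.0563. Share from z = 0.00330/0.0563 = 0.0587.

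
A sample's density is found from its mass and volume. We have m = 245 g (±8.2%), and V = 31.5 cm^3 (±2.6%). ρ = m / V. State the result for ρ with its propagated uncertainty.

7.78 ± 0.669 g/cm^3

Since ρ is a product/quotient, work with relative uncertainties:
  (1·δm/m)² = (1×0.0820)² = 0.00672;  (-1·δV/V)² = (-1×0.0260)² = 0.000676
δρ/ρ = √(0.00740) = 0.0860
ρ = 7.78 g/cm^3, so δρ = 0.0860 × 7.78 = 0.669 g/cm^3.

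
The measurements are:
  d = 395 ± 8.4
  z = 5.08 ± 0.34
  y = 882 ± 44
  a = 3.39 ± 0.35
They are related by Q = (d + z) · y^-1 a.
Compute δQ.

0.179

Let u = d + z = 400. δu = √(δd² + δz²) = √(70.6 + 0.116) = 8.41, so δu/u = 0.0210.
Q is then a monomial in u, y, a:
δQ/Q = √((δu/u)² + (-1·δy/y)² + (1·δa/a)²) = √(0.000442 + 0.00249 + 0.0107) = 0.117
Q = 1.54, so δQ = 0.117 × 1.54 = 0.179.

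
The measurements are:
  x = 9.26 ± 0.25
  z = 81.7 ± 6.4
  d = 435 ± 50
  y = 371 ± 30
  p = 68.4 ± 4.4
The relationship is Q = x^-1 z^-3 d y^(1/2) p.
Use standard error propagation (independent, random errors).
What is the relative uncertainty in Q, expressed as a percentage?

27.4%

Since Q is a product/quotient, work with relative uncertainties:
  (-1·δx/x)² = (-1×0.0270)² = 0.000729;  (-3·δz/z)² = (-3×0.0783)² = 0.0552;  (1·δd/d)² = (1×0.115)² = 0.0132;  (½·δy/y)² = (0.5×0.0809)² = 0.00163;  (1·δp/p)² = (1×0.0643)² = 0.00414
δQ/Q = √(0.0749) = 0.274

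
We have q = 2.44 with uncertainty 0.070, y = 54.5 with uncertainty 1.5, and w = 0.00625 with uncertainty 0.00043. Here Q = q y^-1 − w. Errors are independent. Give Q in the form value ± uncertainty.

0.0385 ± 0.00183

Let p = q·y^-1 = 0.0448. δp/p = √((1·δq/q)² + (-1·δy/y)²) = √(0.000823 + 0.000758) = 0.0398, so δp = 0.00178.
Q = p − w: δQ = √(δp² + δw²) = √(3.17e-06 + 1.85e-07) = 0.00183
Q = 0.0385.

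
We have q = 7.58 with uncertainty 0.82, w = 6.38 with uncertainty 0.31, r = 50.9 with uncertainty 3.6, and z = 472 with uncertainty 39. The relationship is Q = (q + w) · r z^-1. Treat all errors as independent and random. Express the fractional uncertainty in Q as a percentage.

12.6%

Let u = q + w = 14.0. δu = √(δq² + δw²) = √(0.672 + 0.0961) = 0.877, so δu/u = 0.0628.
Q is then a monomial in u, r, z:
δQ/Q = √((δu/u)² + (1·δr/r)² + (-1·δz/z)²) = √(0.00394 + 0.00500 + 0.00683) = 0.126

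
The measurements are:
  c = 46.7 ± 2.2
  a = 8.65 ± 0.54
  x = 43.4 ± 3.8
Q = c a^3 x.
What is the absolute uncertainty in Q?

Since Q is a product/quotient, work with relative uncertainties:
  (1·δc/c)² = (1×0.0471)² = 0.00222;  (3·δa/a)² = (3×0.0624)² = 0.0351;  (1·δx/x)² = (1×0.0876)² = 0.00767
δQ/Q = √(0.0450) = 0.212
Q = 1.31e+06, so δQ = 0.212 × 1.31e+06 = 2.78e+05.

2.78e+05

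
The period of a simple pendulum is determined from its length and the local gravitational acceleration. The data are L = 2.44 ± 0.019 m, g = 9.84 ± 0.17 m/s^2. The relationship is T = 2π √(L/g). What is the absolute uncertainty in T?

0.0296 s

For a monomial T ∝ L^(1/2), g^(-1/2), fractional errors add in quadrature:
  (½·δL/L)² = (0.5×0.00779)² = 1.52e-05;  (−½·δg/g)² = (-0.5×0.0173)² = 7.46e-05
δT/T = √(8.98e-05) = 0.00948
T = 3.13 s, so δT = 0.00948 × 3.13 = 0.0296 s.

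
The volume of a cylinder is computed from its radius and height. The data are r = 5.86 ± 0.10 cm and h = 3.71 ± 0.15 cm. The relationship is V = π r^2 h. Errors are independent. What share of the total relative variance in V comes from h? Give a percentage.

(δV/V)² = (2·δr/r)² + (1·δh/h)²
  r term: (2×0.0171)² = 0.00116
  h term: (1×0.0404)² = 0.00163
Total = 0.00280. Share from h = 0.00163/0.00280 = 0.584.

58.4%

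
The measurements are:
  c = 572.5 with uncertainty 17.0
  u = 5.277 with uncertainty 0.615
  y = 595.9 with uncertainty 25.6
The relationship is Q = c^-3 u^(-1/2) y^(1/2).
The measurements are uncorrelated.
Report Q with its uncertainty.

Products/powers → add relative errors in quadrature, weighted by exponent:
  (-3·δc/c)² = (-3×0.0297)² = 0.00794;  (−½·δu/u)² = (-0.5×0.117)² = 0.00340;  (½·δy/y)² = (0.5×0.0430)² = 0.000461
δQ/Q = √(0.0118) = 0.109
Q = 5.663e-08, so δQ = 0.109 × 5.663e-08 = 6.15e-09.

(5.663 ± 0.615) × 10^-8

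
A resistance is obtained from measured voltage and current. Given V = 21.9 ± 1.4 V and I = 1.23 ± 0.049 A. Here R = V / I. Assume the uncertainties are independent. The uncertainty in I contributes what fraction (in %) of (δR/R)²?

28.0%

(δR/R)² = (1·δV/V)² + (-1·δI/I)²
  V term: (1×0.0639)² = 0.00409
  I term: (-1×0.0398)² = 0.00159
Total = 0.00567. Share from I = 0.00159/0.00567 = 0.280.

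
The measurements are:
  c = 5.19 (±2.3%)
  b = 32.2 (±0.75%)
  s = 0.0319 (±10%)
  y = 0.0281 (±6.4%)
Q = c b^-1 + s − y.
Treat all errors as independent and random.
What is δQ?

Let p = c·b^-1 = 0.161. δp/p = √((1·δc/c)² + (-1·δb/b)²) = √(0.000529 + 5.62e-05) = 0.0242, so δp = 0.00390.
Q = p + s − y: δQ = √(δp² + δs² + δy²) = √(1.52e-05 + 1.02e-05 + 3.23e-06) = 0.00535

0.00535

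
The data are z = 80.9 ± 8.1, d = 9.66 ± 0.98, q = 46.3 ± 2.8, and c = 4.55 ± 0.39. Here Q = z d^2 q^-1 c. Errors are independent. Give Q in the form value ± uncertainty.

742 ± 185

For a monomial Q ∝ z, d^2, q^-1, c, fractional errors add in quadrature:
  (1·δz/z)² = (1×0.100)² = 0.0100;  (2·δd/d)² = (2×0.101)² = 0.0412;  (-1·δq/q)² = (-1×0.0605)² = 0.00366;  (1·δc/c)² = (1×0.0857)² = 0.00735
δQ/Q = √(0.0622) = 0.249
Q = 742, so δQ = 0.249 × 742 = 185.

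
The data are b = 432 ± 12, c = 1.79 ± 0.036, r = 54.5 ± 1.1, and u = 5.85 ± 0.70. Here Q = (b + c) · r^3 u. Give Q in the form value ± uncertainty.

Let w = b + c = 434. δw = √(δb² + δc²) = √(144 + 0.00130) = 12.0, so δw/w = 0.0277.
Q is then a monomial in w, r, u:
δQ/Q = √((δw/w)² + (3·δr/r)² + (1·δu/u)²) = √(0.000765 + 0.00367 + 0.0143) = 0.137
Q = 4.11e+08, so δQ = 0.137 × 4.11e+08 = 5.62e+07.

(4.11 ± 0.562) × 10^8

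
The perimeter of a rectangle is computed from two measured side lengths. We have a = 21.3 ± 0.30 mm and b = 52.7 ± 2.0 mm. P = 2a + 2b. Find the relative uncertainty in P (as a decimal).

0.0273

Each term contributes (cᵢ δxᵢ)² to (δP)²:
  (2·δa)² = 0.360;  (2·δb)² = 16.0
δP = √(16.4) = 4.04 mm
P = 148 mm, so δP/P = 4.04/148 = 0.0273.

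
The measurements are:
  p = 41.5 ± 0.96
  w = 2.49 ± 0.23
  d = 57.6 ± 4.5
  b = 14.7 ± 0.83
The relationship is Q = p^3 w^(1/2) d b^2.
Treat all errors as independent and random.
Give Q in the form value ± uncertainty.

Since Q is a product/quotient, work with relative uncertainties:
  (3·δp/p)² = (3×0.0231)² = 0.00482;  (½·δw/w)² = (0.5×0.0924)² = 0.00213;  (1·δd/d)² = (1×0.0781)² = 0.00610;  (2·δb/b)² = (2×0.0565)² = 0.0128
δQ/Q = √(0.0258) = 0.161
Q = 1.4e+09, so δQ = 0.161 × 1.4e+09 = 2.26e+08.

(1.40 ± 0.226) × 10^9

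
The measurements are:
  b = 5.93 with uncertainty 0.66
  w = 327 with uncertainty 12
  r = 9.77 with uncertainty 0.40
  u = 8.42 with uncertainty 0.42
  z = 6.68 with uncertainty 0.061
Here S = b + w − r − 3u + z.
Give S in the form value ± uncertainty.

305 ± 12.1

Absolute uncertainties add in quadrature for a linear combination:
  (δb)² = 0.436;  (δw)² = 144;  (δr)² = 0.160;  (3·δu)² = 1.59;  (δz)² = 0.00372
δS = √(146) = 12.1
S = 305.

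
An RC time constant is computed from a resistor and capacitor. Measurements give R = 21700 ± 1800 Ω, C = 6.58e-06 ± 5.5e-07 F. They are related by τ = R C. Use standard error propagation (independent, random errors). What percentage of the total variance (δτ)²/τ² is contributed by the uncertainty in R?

(δτ/τ)² = (1·δR/R)² + (1·δC/C)²
  R term: (1×0.0829)² = 0.00688
  C term: (1×0.0836)² = 0.00699
Total = 0.0139. Share from R = 0.00688/0.0139 = 0.496.

49.6%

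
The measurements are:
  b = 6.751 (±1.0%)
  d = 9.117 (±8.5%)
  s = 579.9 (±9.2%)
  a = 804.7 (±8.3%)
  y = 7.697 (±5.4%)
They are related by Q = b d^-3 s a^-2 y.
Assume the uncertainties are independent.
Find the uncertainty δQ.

1.98e-05

Since Q is a product/quotient, work with relative uncertainties:
  (1·δb/b)² = (1×0.0100)² = 0.000100;  (-3·δd/d)² = (-3×0.0850)² = 0.0650;  (1·δs/s)² = (1×0.0920)² = 0.00846;  (-2·δa/a)² = (-2×0.0830)² = 0.0276;  (1·δy/y)² = (1×0.0540)² = 0.00292
δQ/Q = √(0.104) = 0.323
Q = 6.141e-05, so δQ = 0.323 × 6.141e-05 = 1.98e-05.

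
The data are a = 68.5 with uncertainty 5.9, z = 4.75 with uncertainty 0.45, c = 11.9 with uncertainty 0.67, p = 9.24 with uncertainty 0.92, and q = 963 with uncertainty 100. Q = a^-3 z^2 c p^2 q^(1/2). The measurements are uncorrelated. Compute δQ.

Q is a product of powers, so relative uncertainties combine in quadrature:
  (-3·δa/a)² = (-3×0.0861)² = 0.0668;  (2·δz/z)² = (2×0.0947)² = 0.0359;  (1·δc/c)² = (1×0.0563)² = 0.00317;  (2·δp/p)² = (2×0.0996)² = 0.0397;  (½·δq/q)² = (0.5×0.104)² = 0.00270
δQ/Q = √(0.148) = 0.385
Q = 2.21, so δQ = 0.385 × 2.21 = 0.852.

0.852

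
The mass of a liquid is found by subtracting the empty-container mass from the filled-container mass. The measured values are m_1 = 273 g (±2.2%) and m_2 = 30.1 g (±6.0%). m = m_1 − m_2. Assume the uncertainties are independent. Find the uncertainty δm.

6.27 g

Sums and differences: (δm)² = Σ (cᵢ δxᵢ)².
  (δm_1)² = 36.1;  (δm_2)² = 3.26
δm = √(39.3) = 6.27 g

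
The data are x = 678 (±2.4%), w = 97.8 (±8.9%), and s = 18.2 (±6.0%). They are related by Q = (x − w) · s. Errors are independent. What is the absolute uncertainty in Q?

Let u = x − w = 580. δu = √(δx² + δw²) = √(265 + 75.8) = 18.5, so δu/u = 0.0318.
Q is then a monomial in u, s:
δQ/Q = √((δu/u)² + (1·δs/s)²) = √(0.00101 + 0.00360) = 0.0679
Q = 10600, so δQ = 0.0679 × 10600 = 717.

717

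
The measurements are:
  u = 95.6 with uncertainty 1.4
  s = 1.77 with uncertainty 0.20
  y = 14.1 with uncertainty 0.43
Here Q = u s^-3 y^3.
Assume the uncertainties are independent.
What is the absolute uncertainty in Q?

Products/powers → add relative errors in quadrature, weighted by exponent:
  (1·δu/u)² = (1×0.0146)² = 0.000214;  (-3·δs/s)² = (-3×0.113)² = 0.115;  (3·δy/y)² = (3×0.0305)² = 0.00837
δQ/Q = √(0.123) = 0.351
Q = 48300, so δQ = 0.351 × 48300 = 17000.

17000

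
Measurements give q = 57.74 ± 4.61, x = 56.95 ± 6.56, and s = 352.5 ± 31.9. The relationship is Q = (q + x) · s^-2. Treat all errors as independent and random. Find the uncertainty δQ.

0.000179

Let u = q + x = 114.7. δu = √(δq² + δx²) = √(21.3 + 43.0) = 8.02, so δu/u = 0.0699.
Q is then a monomial in u, s:
δQ/Q = √((δu/u)² + (-2·δs/s)²) = √(0.00489 + 0.0328) = 0.194
Q = 0.0009230, so δQ = 0.194 × 0.0009230 = 0.000179.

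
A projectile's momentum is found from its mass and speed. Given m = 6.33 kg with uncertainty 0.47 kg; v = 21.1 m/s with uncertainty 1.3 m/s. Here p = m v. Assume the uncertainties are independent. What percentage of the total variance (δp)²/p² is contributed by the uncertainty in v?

40.8%

(δp/p)² = (1·δm/m)² + (1·δv/v)²
  m term: (1×0.0742)² = 0.00551
  v term: (1×0.0616)² = 0.00380
Total = 0.00931. Share from v = 0.00380/0.00931 = 0.408.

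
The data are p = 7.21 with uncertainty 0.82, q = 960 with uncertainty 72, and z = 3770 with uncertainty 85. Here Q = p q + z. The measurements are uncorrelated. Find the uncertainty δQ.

Let w = p·q = 6920. δw/w = √((1·δp/p)² + (1·δq/q)²) = √(0.0129 + 0.00562) = 0.136, so δw = 943.
Q = w + z: δQ = √(δw² + δz²) = √(8.89e+05 + 7220) = 947

947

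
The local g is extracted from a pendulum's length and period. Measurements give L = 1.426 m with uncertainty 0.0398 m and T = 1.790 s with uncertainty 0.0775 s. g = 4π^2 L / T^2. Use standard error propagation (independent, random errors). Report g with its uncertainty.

Each factor contributes (exponent × relative error)² to (δg/g)²:
  (1·δL/L)² = (1×0.0279)² = 0.000779;  (-2·δT/T)² = (-2×0.0433)² = 0.00750
δg/g = √(0.00828) = 0.0910
g = 17.57 m/s^2, so δg = 0.0910 × 17.57 = 1.60 m/s^2.

17.57 ± 1.60 m/s^2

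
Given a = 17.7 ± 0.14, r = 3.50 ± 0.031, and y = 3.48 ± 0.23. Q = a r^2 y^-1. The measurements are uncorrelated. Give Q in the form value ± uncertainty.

62.3 ± 4.29

Products/powers → add relative errors in quadrature, weighted by exponent:
  (1·δa/a)² = (1×0.00791)² = 6.26e-05;  (2·δr/r)² = (2×0.00886)² = 0.000314;  (-1·δy/y)² = (-1×0.0661)² = 0.00437
δQ/Q = √(0.00474) = 0.0689
Q = 62.3, so δQ = 0.0689 × 62.3 = 4.29.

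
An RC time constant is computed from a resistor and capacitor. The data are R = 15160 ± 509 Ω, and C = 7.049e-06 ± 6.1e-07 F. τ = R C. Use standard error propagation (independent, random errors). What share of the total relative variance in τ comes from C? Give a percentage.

(δτ/τ)² = (1·δR/R)² + (1·δC/C)²
  R term: (1×0.0336)² = 0.00113
  C term: (1×0.0865)² = 0.00749
Total = 0.00862. Share from C = 0.00749/0.00862 = 0.869.

86.9%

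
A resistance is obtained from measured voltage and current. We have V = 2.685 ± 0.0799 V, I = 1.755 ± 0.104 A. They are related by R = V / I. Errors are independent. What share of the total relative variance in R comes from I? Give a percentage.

79.9%

(δR/R)² = (1·δV/V)² + (-1·δI/I)²
  V term: (1×0.0298)² = 0.000886
  I term: (-1×0.0593)² = 0.00351
Total = 0.00440. Share from I = 0.00351/0.00440 = 0.799.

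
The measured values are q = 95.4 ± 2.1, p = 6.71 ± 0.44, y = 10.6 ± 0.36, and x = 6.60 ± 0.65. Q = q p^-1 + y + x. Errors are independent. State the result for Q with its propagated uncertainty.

31.4 ± 1.23

Let w = q·p^-1 = 14.2. δw/w = √((1·δq/q)² + (-1·δp/p)²) = √(0.000485 + 0.00430) = 0.0692, so δw = 0.983.
Q = w + y + x: δQ = √(δw² + δy² + δx²) = √(0.967 + 0.130 + 0.423) = 1.23
Q = 31.4.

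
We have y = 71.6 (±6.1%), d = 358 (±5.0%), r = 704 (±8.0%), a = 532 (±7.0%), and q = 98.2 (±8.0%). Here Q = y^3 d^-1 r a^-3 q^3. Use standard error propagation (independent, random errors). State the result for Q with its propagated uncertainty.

Relative error in a monomial: (δQ/Q)² = Σ (nᵢ · δxᵢ/xᵢ)².
  (3·δy/y)² = (3×0.0610)² = 0.0335;  (-1·δd/d)² = (-1×0.0500)² = 0.00250;  (1·δr/r)² = (1×0.0800)² = 0.00640;  (-3·δa/a)² = (-3×0.0700)² = 0.0441;  (3·δq/q)² = (3×0.0800)² = 0.0576
δQ/Q = √(0.144) = 0.380
Q = 4540, so δQ = 0.380 × 4540 = 1720.

4540 ± 1720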